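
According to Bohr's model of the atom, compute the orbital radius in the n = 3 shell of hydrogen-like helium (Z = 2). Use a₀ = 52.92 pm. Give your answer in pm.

r_n = n²a₀/Z = 3² × 52.92 / 2
    = 9 × 52.92 / 2 = 238.1 pm

238.1 pm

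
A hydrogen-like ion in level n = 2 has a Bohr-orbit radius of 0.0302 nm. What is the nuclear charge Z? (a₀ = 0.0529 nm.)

r_n = n²a₀/Z ⇒ Z = n²a₀/r = 2² × 0.0529 / 0.0302 ≈ 7.01
Z = 7

7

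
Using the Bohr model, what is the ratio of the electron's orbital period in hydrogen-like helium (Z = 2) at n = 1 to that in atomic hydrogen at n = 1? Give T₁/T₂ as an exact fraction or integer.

1/4

T ∝ Z^-2 · n^3
T₁/T₂ = (2/1)^-2 · (1/1)^3 = 1/4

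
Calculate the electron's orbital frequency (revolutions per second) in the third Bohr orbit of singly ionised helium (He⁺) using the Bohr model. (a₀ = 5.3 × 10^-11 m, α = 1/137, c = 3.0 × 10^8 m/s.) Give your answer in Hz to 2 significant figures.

9.7 × 10^14 Hz

r = n²a₀/Z = 2.4 × 10^-10 m, v = Zαc/n = 1.5 × 10^6 m/s
f = v/(2πr) = 9.7 × 10^14 Hz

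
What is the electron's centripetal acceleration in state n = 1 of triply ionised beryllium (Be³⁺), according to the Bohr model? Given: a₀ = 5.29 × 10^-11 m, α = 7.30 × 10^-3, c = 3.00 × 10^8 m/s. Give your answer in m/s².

r = n²a₀/Z = 1.32 × 10^-11 m, v = Zαc/n = 8.76 × 10^6 m/s
a = v²/r = (8.76 × 10^6)² / 1.32 × 10^-11 = 5.80 × 10^24 m/s²

5.80 × 10^24 m/s²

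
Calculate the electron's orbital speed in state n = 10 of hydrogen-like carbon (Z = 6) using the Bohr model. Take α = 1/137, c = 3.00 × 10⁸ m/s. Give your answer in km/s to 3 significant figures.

v_n = Zαc/n = 6 × 0.00730 × 3.00 × 10⁸ / 10
    = 1310 km/s

1310 km/s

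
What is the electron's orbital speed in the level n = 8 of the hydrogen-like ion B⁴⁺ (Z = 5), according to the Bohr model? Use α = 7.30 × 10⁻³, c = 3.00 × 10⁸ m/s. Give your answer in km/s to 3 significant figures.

1370 km/s

v_n = Zαc/n = 5 × 0.00730 × 3.00 × 10⁸ / 8
    = 1370 km/s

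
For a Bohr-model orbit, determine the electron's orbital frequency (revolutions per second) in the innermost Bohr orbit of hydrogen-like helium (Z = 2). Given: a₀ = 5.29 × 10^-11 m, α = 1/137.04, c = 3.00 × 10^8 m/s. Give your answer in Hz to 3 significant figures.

r = n²a₀/Z = 2.65 × 10^-11 m, v = Zαc/n = 4.38 × 10^6 m/s
f = v/(2πr) = 2.63 × 10^16 Hz

2.63 × 10^16 Hz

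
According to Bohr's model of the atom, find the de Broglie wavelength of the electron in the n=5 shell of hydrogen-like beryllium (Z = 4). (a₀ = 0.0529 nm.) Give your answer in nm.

0.415 nm

The Bohr quantisation condition is nλ = 2πr_n.
r_n = n²a₀/Z = 0.331 nm
λ = 2πr_n/n = 2π·0.331/5 = 0.415 nm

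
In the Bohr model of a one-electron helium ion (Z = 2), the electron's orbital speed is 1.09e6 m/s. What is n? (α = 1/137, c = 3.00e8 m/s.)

v_n = Zαc/n ⇒ n = Zαc/v = 2 × 0.00730 × 3.00e8 / 1.09e6 ≈ 4.02
n = 4

4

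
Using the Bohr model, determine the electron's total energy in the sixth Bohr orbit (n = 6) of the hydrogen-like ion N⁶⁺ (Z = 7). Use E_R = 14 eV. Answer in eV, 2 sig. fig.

-19 eV

E_n = −E_R·Z²/n² = −14 × 7²/6² = -19 eV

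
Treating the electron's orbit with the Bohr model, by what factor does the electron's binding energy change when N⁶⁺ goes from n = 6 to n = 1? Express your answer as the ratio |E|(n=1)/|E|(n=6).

36

|E| ∝ Z^2 · n^-2; with Z fixed, |E| ∝ n^-2.
|E|(n=1)/|E|(n=6) = (1/6)^-2 = 36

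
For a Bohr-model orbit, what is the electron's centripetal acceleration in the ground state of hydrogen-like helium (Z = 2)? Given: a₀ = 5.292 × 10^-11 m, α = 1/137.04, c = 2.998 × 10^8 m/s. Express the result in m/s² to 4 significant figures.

r = n²a₀/Z = 2.646 × 10^-11 m, v = Zαc/n = 4.375 × 10^6 m/s
a = v²/r = (4.375 × 10^6)² / 2.646 × 10^-11 = 7.235 × 10^23 m/s²

7.235 × 10^23 m/s²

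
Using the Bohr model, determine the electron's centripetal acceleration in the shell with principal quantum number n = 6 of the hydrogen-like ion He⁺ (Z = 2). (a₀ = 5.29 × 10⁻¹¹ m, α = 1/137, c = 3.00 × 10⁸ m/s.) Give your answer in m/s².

r = n²a₀/Z = 9.52 × 10⁻¹⁰ m, v = Zαc/n = 7.30 × 10⁵ m/s
a = v²/r = (7.30 × 10⁵)² / 9.52 × 10⁻¹⁰ = 5.60 × 10²⁰ m/s²

5.60 × 10²⁰ m/s²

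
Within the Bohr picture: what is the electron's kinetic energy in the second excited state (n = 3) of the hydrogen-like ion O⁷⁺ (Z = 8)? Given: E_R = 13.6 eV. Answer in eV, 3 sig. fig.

96.7 eV

For a Coulomb orbit the virial theorem gives K = −E_n.
E_n = −E_R·Z²/n², so K = E_R·Z²/n² = 13.6 × 8²/3² = 96.7 eV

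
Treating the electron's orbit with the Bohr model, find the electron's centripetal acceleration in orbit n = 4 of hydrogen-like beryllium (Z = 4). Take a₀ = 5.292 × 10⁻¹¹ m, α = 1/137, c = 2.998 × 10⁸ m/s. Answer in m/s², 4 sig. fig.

r = n²a₀/Z = 2.117 × 10⁻¹⁰ m, v = Zαc/n = 2.188 × 10⁶ m/s
a = v²/r = (2.188 × 10⁶)² / 2.117 × 10⁻¹⁰ = 2.262 × 10²² m/s²

2.262 × 10²² m/s²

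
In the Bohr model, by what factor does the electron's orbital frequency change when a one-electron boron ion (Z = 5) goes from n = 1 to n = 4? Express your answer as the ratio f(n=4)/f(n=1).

f ∝ Z^2 · n^-3; with Z fixed, f ∝ n^-3.
f(n=4)/f(n=1) = (4/1)^-3 = 1/64

1/64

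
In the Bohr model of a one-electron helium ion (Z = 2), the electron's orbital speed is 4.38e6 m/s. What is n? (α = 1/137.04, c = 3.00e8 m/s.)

1

v_n = Zαc/n ⇒ n = Zαc/v = 2 × 0.00730 × 3.00e8 / 4.38e6 ≈ 1.00
n = 1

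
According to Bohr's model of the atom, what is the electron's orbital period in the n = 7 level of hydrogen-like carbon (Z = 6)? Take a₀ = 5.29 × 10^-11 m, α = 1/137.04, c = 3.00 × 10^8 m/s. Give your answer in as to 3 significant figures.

r = n²a₀/Z = 7²·5.29 × 10^-11/6 = 4.32 × 10^-10 m
v = Zαc/n = 6·0.00730·3.00 × 10^8/7 = 1.88 × 10^6 m/s
T = 2πr/v = 1.45 × 10^-15 s = 1450 as

1450 as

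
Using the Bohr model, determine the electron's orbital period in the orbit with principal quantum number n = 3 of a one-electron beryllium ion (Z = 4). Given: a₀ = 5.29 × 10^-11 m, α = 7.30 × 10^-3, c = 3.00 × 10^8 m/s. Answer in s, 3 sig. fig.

2.56 × 10^-16 s

r = n²a₀/Z = 3²·5.29 × 10^-11/4 = 1.19 × 10^-10 m
v = Zαc/n = 4·0.00730·3.00 × 10^8/3 = 2.92 × 10^6 m/s
T = 2πr/v = 2.56 × 10^-16 s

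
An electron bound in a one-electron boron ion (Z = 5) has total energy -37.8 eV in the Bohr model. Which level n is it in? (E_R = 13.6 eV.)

E_n = −E_R Z²/n² ⇒ n² = E_R Z²/(−E_n) = 13.6 × 5² / 37.8 ≈ 8.99
n = 3

3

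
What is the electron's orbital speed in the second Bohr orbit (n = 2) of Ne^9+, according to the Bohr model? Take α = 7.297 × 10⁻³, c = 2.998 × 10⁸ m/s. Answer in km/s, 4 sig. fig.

1.094 × 10⁴ km/s

v_n = Zαc/n = 10 × 0.007297 × 2.998 × 10⁸ / 2
    = 1.094 × 10⁴ km/s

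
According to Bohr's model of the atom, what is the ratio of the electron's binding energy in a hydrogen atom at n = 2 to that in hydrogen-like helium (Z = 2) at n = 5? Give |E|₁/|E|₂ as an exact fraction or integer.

|E| ∝ Z^2 · n^-2
|E|₁/|E|₂ = (1/2)^2 · (2/5)^-2 = 25/16

25/16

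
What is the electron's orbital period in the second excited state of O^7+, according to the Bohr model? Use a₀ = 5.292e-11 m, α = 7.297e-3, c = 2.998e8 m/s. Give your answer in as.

r = n²a₀/Z = 3²·5.292e-11/8 = 5.954e-11 m
v = Zαc/n = 8·0.007297·2.998e8/3 = 5.834e6 m/s
T = 2πr/v = 6.412e-17 s = 64.12 as

64.12 as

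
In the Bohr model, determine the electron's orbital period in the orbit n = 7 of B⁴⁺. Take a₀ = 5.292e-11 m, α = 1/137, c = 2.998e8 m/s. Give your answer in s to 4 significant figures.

r = n²a₀/Z = 7²·5.292e-11/5 = 5.186e-10 m
v = Zαc/n = 5·0.007299·2.998e8/7 = 1.563e6 m/s
T = 2πr/v = 2.085e-15 s

2.085e-15 s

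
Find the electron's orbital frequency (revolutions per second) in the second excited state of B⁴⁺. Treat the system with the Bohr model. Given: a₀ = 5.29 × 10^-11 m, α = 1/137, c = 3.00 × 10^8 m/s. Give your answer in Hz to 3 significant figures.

r = n²a₀/Z = 9.52 × 10^-11 m, v = Zαc/n = 3.65 × 10^6 m/s
f = v/(2πr) = 6.10 × 10^15 Hz

6.10 × 10^15 Hz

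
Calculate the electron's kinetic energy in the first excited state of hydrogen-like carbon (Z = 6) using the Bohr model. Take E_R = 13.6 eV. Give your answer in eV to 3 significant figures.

For a Coulomb orbit the virial theorem gives K = −E_n.
E_n = −E_R·Z²/n², so K = E_R·Z²/n² = 13.6 × 6²/2² = 122 eV

122 eV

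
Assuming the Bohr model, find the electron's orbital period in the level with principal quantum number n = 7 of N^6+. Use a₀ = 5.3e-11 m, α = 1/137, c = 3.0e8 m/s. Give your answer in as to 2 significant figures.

r = n²a₀/Z = 7²·5.3e-11/7 = 3.7e-10 m
v = Zαc/n = 7·0.0073·3.0e8/7 = 2.2e6 m/s
T = 2πr/v = 1.1e-15 s = 1100 as

1100 as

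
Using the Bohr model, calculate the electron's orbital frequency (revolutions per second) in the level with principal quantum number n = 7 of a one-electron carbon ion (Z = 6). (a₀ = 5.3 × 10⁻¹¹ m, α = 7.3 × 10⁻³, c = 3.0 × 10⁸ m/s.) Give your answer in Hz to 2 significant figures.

6.9 × 10¹⁴ Hz

r = n²a₀/Z = 4.3 × 10⁻¹⁰ m, v = Zαc/n = 1.9 × 10⁶ m/s
f = v/(2πr) = 6.9 × 10¹⁴ Hz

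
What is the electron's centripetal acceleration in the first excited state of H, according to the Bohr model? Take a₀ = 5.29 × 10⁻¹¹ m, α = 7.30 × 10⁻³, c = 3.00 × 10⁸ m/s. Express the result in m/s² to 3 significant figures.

5.67 × 10²¹ m/s²

r = n²a₀/Z = 2.12 × 10⁻¹⁰ m, v = Zαc/n = 1.09 × 10⁶ m/s
a = v²/r = (1.09 × 10⁶)² / 2.12 × 10⁻¹⁰ = 5.67 × 10²¹ m/s²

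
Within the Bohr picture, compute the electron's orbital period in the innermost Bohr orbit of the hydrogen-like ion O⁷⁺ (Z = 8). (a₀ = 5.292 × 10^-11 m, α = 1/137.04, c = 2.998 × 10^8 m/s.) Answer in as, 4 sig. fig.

r = n²a₀/Z = 1²·5.292 × 10^-11/8 = 6.615 × 10^-12 m
v = Zαc/n = 8·0.007297·2.998 × 10^8/1 = 1.750 × 10^7 m/s
T = 2πr/v = 2.375 × 10^-18 s = 2.375 as

2.375 as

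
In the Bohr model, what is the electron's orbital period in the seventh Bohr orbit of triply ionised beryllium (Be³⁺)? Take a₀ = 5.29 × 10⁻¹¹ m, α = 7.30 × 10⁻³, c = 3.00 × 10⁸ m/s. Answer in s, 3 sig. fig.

3.25 × 10⁻¹⁵ s

r = n²a₀/Z = 7²·5.29 × 10⁻¹¹/4 = 6.48 × 10⁻¹⁰ m
v = Zαc/n = 4·0.00730·3.00 × 10⁸/7 = 1.25 × 10⁶ m/s
T = 2πr/v = 3.25 × 10⁻¹⁵ s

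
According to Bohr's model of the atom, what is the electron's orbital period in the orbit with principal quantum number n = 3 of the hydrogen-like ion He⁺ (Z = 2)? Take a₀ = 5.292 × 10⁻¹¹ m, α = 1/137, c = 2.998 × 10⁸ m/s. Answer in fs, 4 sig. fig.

r = n²a₀/Z = 3²·5.292 × 10⁻¹¹/2 = 2.381 × 10⁻¹⁰ m
v = Zαc/n = 2·0.007299·2.998 × 10⁸/3 = 1.459 × 10⁶ m/s
T = 2πr/v = 1.026 × 10⁻¹⁵ s = 1.026 fs

1.026 fs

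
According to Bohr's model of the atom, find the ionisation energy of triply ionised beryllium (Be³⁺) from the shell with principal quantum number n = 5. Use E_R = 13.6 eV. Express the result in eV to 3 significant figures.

8.70 eV

E_n = −E_R·Z²/n² = −13.6 × 4²/5² eV = -8.70 eV
Ionisation energy = −E_n = 8.70 eV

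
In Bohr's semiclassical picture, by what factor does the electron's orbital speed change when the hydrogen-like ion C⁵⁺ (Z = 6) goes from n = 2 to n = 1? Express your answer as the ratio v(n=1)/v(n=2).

v ∝ Z^1 · n^-1; with Z fixed, v ∝ n^-1.
v(n=1)/v(n=2) = (1/2)^-1 = 2

2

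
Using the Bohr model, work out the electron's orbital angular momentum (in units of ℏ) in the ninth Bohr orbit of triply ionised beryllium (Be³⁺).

9

L_n = nℏ, so L/ℏ = n = 9.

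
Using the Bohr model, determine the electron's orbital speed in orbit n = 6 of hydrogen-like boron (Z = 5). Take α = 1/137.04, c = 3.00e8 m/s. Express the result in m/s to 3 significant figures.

1.82e6 m/s

v_n = Zαc/n = 5 × 0.00730 × 3.00e8 / 6
    = 1.82e6 m/s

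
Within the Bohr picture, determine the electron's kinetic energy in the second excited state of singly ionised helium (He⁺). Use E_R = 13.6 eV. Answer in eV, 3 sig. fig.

For a Coulomb orbit the virial theorem gives K = −E_n.
E_n = −E_R·Z²/n², so K = E_R·Z²/n² = 13.6 × 2²/3² = 6.04 eV

6.04 eV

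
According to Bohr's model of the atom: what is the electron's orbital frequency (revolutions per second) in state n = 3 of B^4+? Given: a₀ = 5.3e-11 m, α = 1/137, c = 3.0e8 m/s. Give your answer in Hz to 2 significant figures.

r = n²a₀/Z = 9.5e-11 m, v = Zαc/n = 3.6e6 m/s
f = v/(2πr) = 6.1e15 Hz

6.1e15 Hz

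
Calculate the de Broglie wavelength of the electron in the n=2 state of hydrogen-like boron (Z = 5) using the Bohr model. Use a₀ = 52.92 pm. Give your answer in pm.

133.0 pm

The Bohr quantisation condition is nλ = 2πr_n.
r_n = n²a₀/Z = 42.34 pm
λ = 2πr_n/n = 2π·42.34/2 = 133.0 pm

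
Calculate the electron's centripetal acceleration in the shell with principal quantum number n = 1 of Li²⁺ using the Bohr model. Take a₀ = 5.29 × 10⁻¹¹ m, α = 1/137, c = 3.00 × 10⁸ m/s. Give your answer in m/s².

r = n²a₀/Z = 1.76 × 10⁻¹¹ m, v = Zαc/n = 6.57 × 10⁶ m/s
a = v²/r = (6.57 × 10⁶)² / 1.76 × 10⁻¹¹ = 2.45 × 10²⁴ m/s²

2.45 × 10²⁴ m/s²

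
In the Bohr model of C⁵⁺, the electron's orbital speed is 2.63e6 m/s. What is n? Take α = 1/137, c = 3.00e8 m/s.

v_n = Zαc/n ⇒ n = Zαc/v = 6 × 0.00730 × 3.00e8 / 2.63e6 ≈ 5.00
n = 5

5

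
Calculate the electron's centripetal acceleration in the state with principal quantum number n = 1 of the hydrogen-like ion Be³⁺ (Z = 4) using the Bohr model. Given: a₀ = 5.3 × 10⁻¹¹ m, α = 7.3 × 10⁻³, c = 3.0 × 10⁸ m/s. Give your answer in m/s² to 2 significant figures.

r = n²a₀/Z = 1.3 × 10⁻¹¹ m, v = Zαc/n = 8.8 × 10⁶ m/s
a = v²/r = (8.8 × 10⁶)² / 1.3 × 10⁻¹¹ = 5.8 × 10²⁴ m/s²

5.8 × 10²⁴ m/s²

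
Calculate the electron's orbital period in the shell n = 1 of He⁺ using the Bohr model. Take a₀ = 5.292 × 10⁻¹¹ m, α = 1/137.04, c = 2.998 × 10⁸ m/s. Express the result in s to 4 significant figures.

r = n²a₀/Z = 1²·5.292 × 10⁻¹¹/2 = 2.646 × 10⁻¹¹ m
v = Zαc/n = 2·0.007297·2.998 × 10⁸/1 = 4.375 × 10⁶ m/s
T = 2πr/v = 3.800 × 10⁻¹⁷ s

3.800 × 10⁻¹⁷ s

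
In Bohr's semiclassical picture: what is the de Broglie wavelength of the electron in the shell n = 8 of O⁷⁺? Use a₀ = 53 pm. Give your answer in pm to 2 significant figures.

330 pm

The Bohr quantisation condition is nλ = 2πr_n.
r_n = n²a₀/Z = 420 pm
λ = 2πr_n/n = 2π·420/8 = 330 pm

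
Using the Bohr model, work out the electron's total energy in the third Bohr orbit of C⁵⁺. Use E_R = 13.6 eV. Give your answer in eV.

E_n = −E_R·Z²/n² = −13.6 × 6²/3² = -54.4 eV

-54.4 eV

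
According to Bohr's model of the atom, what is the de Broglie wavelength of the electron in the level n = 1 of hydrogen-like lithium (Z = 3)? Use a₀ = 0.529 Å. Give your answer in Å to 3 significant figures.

1.11 Å

The Bohr quantisation condition is nλ = 2πr_n.
r_n = n²a₀/Z = 0.176 Å
λ = 2πr_n/n = 2π·0.176/1 = 1.11 Å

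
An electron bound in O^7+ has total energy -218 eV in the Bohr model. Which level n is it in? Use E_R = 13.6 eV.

2

E_n = −E_R Z²/n² ⇒ n² = E_R Z²/(−E_n) = 13.6 × 8² / 218 ≈ 3.99
n = 2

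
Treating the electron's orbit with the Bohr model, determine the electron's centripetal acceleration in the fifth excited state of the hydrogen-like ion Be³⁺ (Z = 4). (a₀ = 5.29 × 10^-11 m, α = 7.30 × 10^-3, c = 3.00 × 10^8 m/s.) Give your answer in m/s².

r = n²a₀/Z = 4.76 × 10^-10 m, v = Zαc/n = 1.46 × 10^6 m/s
a = v²/r = (1.46 × 10^6)² / 4.76 × 10^-10 = 4.48 × 10^21 m/s²

4.48 × 10^21 m/s²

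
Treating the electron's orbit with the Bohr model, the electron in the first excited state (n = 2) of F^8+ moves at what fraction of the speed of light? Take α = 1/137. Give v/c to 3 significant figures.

0.0328

v_n = Zαc/n, so v/c = Zα/n = 9 × 0.00730 / 2 = 0.0328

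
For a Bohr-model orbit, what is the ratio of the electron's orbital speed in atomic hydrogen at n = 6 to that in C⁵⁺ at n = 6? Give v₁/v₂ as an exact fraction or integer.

1/6

v ∝ Z^1 · n^-1
v₁/v₂ = (1/6)^1 · (6/6)^-1 = 1/6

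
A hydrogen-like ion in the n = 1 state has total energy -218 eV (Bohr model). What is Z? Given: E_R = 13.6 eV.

4

E_n = −E_R Z²/n² ⇒ Z² = −E_n n²/E_R = 218 × 1² / 13.6 ≈ 16.03
Z = 4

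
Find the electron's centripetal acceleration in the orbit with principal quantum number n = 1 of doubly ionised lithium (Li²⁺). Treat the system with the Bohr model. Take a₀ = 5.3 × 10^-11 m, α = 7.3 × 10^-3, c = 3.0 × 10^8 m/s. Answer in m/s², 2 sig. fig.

2.4 × 10^24 m/s²

r = n²a₀/Z = 1.8 × 10^-11 m, v = Zαc/n = 6.6 × 10^6 m/s
a = v²/r = (6.6 × 10^6)² / 1.8 × 10^-11 = 2.4 × 10^24 m/s²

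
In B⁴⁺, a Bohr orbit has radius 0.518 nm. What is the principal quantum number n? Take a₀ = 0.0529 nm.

r_n = n²a₀/Z ⇒ n² = rZ/a₀ = 0.518 × 5 / 0.0529 ≈ 48.96
n = 7

7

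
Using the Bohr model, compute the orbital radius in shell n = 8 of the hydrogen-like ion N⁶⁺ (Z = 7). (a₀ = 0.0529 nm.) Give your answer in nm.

0.484 nm

r_n = n²a₀/Z = 8² × 0.0529 / 7
    = 64 × 0.0529 / 7 = 0.484 nm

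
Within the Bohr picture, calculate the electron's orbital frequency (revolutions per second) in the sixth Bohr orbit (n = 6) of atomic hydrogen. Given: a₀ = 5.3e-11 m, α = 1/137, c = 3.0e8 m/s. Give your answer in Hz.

r = n²a₀/Z = 1.9e-9 m, v = Zαc/n = 3.6e5 m/s
f = v/(2πr) = 3.0e13 Hz

3.0e13 Hz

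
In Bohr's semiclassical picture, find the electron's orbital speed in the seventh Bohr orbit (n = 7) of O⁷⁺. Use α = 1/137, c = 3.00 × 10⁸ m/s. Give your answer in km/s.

2500 km/s

v_n = Zαc/n = 8 × 0.00730 × 3.00 × 10⁸ / 7
    = 2500 km/s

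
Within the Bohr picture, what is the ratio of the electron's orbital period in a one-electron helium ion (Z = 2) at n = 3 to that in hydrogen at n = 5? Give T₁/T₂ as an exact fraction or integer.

T ∝ Z^-2 · n^3
T₁/T₂ = (2/1)^-2 · (3/5)^3 = 27/500

27/500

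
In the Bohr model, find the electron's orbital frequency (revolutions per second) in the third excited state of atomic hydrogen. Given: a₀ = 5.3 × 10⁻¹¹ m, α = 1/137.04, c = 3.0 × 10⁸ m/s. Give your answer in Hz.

1.0 × 10¹⁴ Hz

r = n²a₀/Z = 8.5 × 10⁻¹⁰ m, v = Zαc/n = 5.5 × 10⁵ m/s
f = v/(2πr) = 1.0 × 10¹⁴ Hz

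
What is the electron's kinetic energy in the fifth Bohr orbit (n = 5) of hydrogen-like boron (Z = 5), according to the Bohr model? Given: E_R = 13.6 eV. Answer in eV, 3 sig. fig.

For a Coulomb orbit the virial theorem gives K = −E_n.
E_n = −E_R·Z²/n², so K = E_R·Z²/n² = 13.6 × 5²/5² = 13.6 eV

13.6 eV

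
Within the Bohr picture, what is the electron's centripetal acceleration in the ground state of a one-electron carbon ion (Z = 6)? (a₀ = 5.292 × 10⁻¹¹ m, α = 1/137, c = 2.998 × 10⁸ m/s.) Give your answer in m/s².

1.955 × 10²⁵ m/s²

r = n²a₀/Z = 8.820 × 10⁻¹² m, v = Zαc/n = 1.313 × 10⁷ m/s
a = v²/r = (1.313 × 10⁷)² / 8.820 × 10⁻¹² = 1.955 × 10²⁵ m/s²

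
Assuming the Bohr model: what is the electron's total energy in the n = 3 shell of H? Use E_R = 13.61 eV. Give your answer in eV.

E_n = −E_R·Z²/n² = −13.61 × 1²/3² = -1.512 eV

-1.512 eV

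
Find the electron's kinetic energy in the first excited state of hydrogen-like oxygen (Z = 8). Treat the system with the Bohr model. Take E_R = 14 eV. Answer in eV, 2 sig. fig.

For a Coulomb orbit the virial theorem gives K = −E_n.
E_n = −E_R·Z²/n², so K = E_R·Z²/n² = 14 × 8²/2² = 220 eV

220 eV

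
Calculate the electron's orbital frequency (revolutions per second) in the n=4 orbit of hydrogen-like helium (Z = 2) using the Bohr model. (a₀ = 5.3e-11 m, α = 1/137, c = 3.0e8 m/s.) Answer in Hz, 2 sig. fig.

4.1e14 Hz

r = n²a₀/Z = 4.2e-10 m, v = Zαc/n = 1.1e6 m/s
f = v/(2πr) = 4.1e14 Hz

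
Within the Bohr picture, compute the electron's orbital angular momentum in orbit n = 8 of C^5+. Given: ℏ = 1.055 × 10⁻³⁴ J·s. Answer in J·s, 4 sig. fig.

8.440 × 10⁻³⁴ J·s

L_n = nℏ = 8 × 1.055 × 10⁻³⁴ = 8.440 × 10⁻³⁴ J·s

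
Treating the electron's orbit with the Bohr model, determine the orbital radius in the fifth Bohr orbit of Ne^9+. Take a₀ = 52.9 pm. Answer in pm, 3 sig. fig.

r_n = n²a₀/Z = 5² × 52.9 / 10
    = 25 × 52.9 / 10 = 132 pm

132 pm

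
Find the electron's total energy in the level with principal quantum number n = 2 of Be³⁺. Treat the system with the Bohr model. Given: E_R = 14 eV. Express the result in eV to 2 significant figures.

E_n = −E_R·Z²/n² = −14 × 4²/2² = -56 eV

-56 eV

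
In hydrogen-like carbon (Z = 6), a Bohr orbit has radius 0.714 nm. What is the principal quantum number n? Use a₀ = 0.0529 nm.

r_n = n²a₀/Z ⇒ n² = rZ/a₀ = 0.714 × 6 / 0.0529 ≈ 80.98
n = 9

9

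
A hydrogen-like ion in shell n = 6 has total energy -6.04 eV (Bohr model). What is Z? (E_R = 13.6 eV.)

4

E_n = −E_R Z²/n² ⇒ Z² = −E_n n²/E_R = 6.04 × 6² / 13.6 ≈ 15.99
Z = 4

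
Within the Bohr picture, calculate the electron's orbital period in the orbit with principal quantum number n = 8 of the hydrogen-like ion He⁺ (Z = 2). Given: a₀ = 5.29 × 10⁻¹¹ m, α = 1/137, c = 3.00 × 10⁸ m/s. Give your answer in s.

1.94 × 10⁻¹⁴ s

r = n²a₀/Z = 8²·5.29 × 10⁻¹¹/2 = 1.69 × 10⁻⁹ m
v = Zαc/n = 2·0.00730·3.00 × 10⁸/8 = 5.47 × 10⁵ m/s
T = 2πr/v = 1.94 × 10⁻¹⁴ s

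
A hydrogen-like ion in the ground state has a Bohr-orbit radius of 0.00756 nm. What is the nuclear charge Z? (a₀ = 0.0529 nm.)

r_n = n²a₀/Z ⇒ Z = n²a₀/r = 1² × 0.0529 / 0.00756 ≈ 7.00
Z = 7

7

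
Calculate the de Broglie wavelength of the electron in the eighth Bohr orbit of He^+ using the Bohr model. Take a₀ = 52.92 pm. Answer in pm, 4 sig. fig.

1330 pm

The Bohr quantisation condition is nλ = 2πr_n.
r_n = n²a₀/Z = 1693 pm
λ = 2πr_n/n = 2π·1693/8 = 1330 pm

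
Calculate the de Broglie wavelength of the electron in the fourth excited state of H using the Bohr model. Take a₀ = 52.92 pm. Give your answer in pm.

1663 pm

The Bohr quantisation condition is nλ = 2πr_n.
r_n = n²a₀/Z = 1323 pm
λ = 2πr_n/n = 2π·1323/5 = 1663 pm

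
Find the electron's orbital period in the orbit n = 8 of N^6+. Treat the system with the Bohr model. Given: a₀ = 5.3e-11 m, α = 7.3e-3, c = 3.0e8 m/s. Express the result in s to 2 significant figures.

1.6e-15 s

r = n²a₀/Z = 8²·5.3e-11/7 = 4.8e-10 m
v = Zαc/n = 7·0.0073·3.0e8/8 = 1.9e6 m/s
T = 2πr/v = 1.6e-15 s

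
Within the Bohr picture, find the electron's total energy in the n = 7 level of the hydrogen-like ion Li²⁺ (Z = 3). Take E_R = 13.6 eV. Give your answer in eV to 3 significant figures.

E_n = −E_R·Z²/n² = −13.6 × 3²/7² = -2.50 eV

-2.50 eV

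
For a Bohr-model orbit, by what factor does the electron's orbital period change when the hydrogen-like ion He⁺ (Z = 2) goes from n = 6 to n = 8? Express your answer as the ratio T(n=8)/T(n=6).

T ∝ Z^-2 · n^3; with Z fixed, T ∝ n^3.
T(n=8)/T(n=6) = (8/6)^3 = 64/27

64/27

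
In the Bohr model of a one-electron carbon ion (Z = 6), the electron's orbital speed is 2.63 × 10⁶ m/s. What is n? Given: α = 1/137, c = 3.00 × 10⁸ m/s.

5

v_n = Zαc/n ⇒ n = Zαc/v = 6 × 0.00730 × 3.00 × 10⁸ / 2.63 × 10⁶ ≈ 5.00
n = 5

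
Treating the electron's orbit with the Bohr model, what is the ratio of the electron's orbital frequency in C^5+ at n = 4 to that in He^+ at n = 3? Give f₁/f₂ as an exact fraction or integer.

243/64

f ∝ Z^2 · n^-3
f₁/f₂ = (6/2)^2 · (4/3)^-3 = 243/64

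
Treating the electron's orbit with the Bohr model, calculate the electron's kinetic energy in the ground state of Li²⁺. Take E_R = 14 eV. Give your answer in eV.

130 eV

For a Coulomb orbit the virial theorem gives K = −E_n.
E_n = −E_R·Z²/n², so K = E_R·Z²/n² = 14 × 3²/1² = 130 eV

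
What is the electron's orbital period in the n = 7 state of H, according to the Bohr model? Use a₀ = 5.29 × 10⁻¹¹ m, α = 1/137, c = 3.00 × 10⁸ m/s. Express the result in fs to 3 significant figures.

r = n²a₀/Z = 7²·5.29 × 10⁻¹¹/1 = 2.59 × 10⁻⁹ m
v = Zαc/n = 1·0.00730·3.00 × 10⁸/7 = 3.13 × 10⁵ m/s
T = 2πr/v = 5.21 × 10⁻¹⁴ s = 52.1 fs

52.1 fs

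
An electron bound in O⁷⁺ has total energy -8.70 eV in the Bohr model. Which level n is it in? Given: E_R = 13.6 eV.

10

E_n = −E_R Z²/n² ⇒ n² = E_R Z²/(−E_n) = 13.6 × 8² / 8.70 ≈ 100.05
n = 10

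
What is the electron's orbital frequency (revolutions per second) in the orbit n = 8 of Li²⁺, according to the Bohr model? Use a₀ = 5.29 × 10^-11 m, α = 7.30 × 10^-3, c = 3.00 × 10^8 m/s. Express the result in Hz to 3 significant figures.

r = n²a₀/Z = 1.13 × 10^-9 m, v = Zαc/n = 8.21 × 10^5 m/s
f = v/(2πr) = 1.16 × 10^14 Hz

1.16 × 10^14 Hz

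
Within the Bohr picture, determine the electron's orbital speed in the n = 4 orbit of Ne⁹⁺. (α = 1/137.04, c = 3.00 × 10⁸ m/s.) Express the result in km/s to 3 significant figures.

v_n = Zαc/n = 10 × 0.00730 × 3.00 × 10⁸ / 4
    = 5470 km/s

5470 km/s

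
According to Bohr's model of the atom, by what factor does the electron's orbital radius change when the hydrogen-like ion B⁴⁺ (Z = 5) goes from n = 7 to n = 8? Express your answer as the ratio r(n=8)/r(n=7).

r ∝ Z^-1 · n^2; with Z fixed, r ∝ n^2.
r(n=8)/r(n=7) = (8/7)^2 = 64/49

64/49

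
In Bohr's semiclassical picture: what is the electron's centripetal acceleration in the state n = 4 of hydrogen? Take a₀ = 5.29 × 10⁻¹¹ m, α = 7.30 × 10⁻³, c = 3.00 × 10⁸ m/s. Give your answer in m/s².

r = n²a₀/Z = 8.46 × 10⁻¹⁰ m, v = Zαc/n = 5.47 × 10⁵ m/s
a = v²/r = (5.47 × 10⁵)² / 8.46 × 10⁻¹⁰ = 3.54 × 10²⁰ m/s²

3.54 × 10²⁰ m/s²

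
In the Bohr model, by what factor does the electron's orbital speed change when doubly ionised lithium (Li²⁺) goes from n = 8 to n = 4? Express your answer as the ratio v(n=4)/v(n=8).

v ∝ Z^1 · n^-1; with Z fixed, v ∝ n^-1.
v(n=4)/v(n=8) = (4/8)^-1 = 2

2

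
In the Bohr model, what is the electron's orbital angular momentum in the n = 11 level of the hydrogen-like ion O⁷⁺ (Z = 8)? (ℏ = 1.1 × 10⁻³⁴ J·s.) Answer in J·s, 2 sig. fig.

L_n = nℏ = 11 × 1.1 × 10⁻³⁴ = 1.2 × 10⁻³³ J·s

1.2 × 10⁻³³ J·s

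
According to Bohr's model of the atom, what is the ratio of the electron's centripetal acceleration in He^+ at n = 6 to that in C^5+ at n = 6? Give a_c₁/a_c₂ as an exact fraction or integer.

1/27

a_c ∝ Z^3 · n^-4
a_c₁/a_c₂ = (2/6)^3 · (6/6)^-4 = 1/27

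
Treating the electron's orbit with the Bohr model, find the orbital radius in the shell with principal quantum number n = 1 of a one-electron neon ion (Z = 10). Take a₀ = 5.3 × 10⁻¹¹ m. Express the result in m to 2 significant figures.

r_n = n²a₀/Z = 1² × 5.3 × 10⁻¹¹ / 10
    = 1 × 5.3 × 10⁻¹¹ / 10 = 5.3 × 10⁻¹² m

5.3 × 10⁻¹² m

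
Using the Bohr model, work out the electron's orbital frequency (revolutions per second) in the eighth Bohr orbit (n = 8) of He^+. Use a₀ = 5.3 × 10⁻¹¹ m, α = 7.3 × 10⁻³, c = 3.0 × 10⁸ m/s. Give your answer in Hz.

r = n²a₀/Z = 1.7 × 10⁻⁹ m, v = Zαc/n = 5.5 × 10⁵ m/s
f = v/(2πr) = 5.1 × 10¹³ Hz

5.1 × 10¹³ Hz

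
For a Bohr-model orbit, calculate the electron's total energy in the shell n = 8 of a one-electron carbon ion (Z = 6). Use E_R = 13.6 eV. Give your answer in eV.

-7.65 eV

E_n = −E_R·Z²/n² = −13.6 × 6²/8² = -7.65 eV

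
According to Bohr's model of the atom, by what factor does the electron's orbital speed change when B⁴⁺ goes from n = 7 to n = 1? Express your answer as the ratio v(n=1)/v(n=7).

7

v ∝ Z^1 · n^-1; with Z fixed, v ∝ n^-1.
v(n=1)/v(n=7) = (1/7)^-1 = 7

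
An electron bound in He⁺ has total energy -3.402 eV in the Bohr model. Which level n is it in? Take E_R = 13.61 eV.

E_n = −E_R Z²/n² ⇒ n² = E_R Z²/(−E_n) = 13.61 × 2² / 3.402 ≈ 16.00
n = 4

4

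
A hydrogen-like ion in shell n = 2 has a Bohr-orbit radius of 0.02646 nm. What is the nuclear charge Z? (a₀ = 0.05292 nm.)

r_n = n²a₀/Z ⇒ Z = n²a₀/r = 2² × 0.05292 / 0.02646 ≈ 8.00
Z = 8

8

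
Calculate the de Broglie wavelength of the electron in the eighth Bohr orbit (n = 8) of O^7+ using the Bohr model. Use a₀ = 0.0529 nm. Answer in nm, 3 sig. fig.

The Bohr quantisation condition is nλ = 2πr_n.
r_n = n²a₀/Z = 0.423 nm
λ = 2πr_n/n = 2π·0.423/8 = 0.332 nm

0.332 nm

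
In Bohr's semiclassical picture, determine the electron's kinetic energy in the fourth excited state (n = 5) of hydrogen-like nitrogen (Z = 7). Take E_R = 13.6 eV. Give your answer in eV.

For a Coulomb orbit the virial theorem gives K = −E_n.
E_n = −E_R·Z²/n², so K = E_R·Z²/n² = 13.6 × 7²/5² = 26.7 eV

26.7 eV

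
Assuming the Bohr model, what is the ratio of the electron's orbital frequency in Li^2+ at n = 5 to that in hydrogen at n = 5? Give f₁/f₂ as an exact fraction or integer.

f ∝ Z^2 · n^-3
f₁/f₂ = (3/1)^2 · (5/5)^-3 = 9

9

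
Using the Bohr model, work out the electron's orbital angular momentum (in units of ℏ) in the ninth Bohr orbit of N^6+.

9

L_n = nℏ, so L/ℏ = n = 9.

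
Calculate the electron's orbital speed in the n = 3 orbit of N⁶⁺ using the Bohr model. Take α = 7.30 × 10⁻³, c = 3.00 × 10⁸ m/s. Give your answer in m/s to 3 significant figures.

v_n = Zαc/n = 7 × 0.00730 × 3.00 × 10⁸ / 3
    = 5.11 × 10⁶ m/s

5.11 × 10⁶ m/s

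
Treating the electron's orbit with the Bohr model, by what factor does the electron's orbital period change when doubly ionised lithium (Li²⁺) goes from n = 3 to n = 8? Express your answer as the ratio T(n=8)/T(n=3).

512/27

T ∝ Z^-2 · n^3; with Z fixed, T ∝ n^3.
T(n=8)/T(n=3) = (8/3)^3 = 512/27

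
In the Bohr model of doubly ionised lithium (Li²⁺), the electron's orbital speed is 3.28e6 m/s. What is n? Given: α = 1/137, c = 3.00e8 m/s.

2

v_n = Zαc/n ⇒ n = Zαc/v = 3 × 0.00730 × 3.00e8 / 3.28e6 ≈ 2.00
n = 2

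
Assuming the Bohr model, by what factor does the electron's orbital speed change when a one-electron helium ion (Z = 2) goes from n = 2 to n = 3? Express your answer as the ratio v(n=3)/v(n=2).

v ∝ Z^1 · n^-1; with Z fixed, v ∝ n^-1.
v(n=3)/v(n=2) = (3/2)^-1 = 2/3

2/3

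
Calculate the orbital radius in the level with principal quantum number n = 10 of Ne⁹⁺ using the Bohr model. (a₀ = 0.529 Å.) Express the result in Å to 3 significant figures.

r_n = n²a₀/Z = 10² × 0.529 / 10
    = 100 × 0.529 / 10 = 5.29 Å

5.29 Å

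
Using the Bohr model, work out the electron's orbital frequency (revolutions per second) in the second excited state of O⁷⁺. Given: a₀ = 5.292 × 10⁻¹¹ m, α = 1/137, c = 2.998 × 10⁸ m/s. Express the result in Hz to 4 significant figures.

r = n²a₀/Z = 5.954 × 10⁻¹¹ m, v = Zαc/n = 5.836 × 10⁶ m/s
f = v/(2πr) = 1.560 × 10¹⁶ Hz

1.560 × 10¹⁶ Hz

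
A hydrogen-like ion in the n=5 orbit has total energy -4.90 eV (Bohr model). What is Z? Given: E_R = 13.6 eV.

3

E_n = −E_R Z²/n² ⇒ Z² = −E_n n²/E_R = 4.90 × 5² / 13.6 ≈ 9.01
Z = 3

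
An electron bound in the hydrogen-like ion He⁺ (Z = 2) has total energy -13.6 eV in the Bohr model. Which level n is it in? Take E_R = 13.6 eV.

2

E_n = −E_R Z²/n² ⇒ n² = E_R Z²/(−E_n) = 13.6 × 2² / 13.6 ≈ 4.00
n = 2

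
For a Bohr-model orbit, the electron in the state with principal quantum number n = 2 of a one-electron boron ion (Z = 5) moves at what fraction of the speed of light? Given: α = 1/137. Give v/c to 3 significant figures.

0.0182

v_n = Zαc/n, so v/c = Zα/n = 5 × 0.00730 / 2 = 0.0182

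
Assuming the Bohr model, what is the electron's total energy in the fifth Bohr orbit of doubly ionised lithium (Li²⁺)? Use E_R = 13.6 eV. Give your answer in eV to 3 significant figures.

E_n = −E_R·Z²/n² = −13.6 × 3²/5² = -4.90 eV

-4.90 eV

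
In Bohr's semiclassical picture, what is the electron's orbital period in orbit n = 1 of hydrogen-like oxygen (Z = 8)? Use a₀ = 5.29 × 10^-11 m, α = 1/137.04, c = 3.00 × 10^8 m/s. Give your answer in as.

r = n²a₀/Z = 1²·5.29 × 10^-11/8 = 6.61 × 10^-12 m
v = Zαc/n = 8·0.00730·3.00 × 10^8/1 = 1.75 × 10^7 m/s
T = 2πr/v = 2.37 × 10^-18 s = 2.37 as

2.37 as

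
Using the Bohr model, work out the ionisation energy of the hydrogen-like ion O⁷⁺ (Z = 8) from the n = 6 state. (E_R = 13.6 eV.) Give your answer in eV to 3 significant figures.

24.2 eV

E_n = −E_R·Z²/n² = −13.6 × 8²/6² eV = -24.2 eV
Ionisation energy = −E_n = 24.2 eV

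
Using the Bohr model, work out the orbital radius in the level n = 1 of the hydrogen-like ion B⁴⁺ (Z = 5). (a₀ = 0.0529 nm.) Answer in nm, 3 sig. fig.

0.0106 nm

r_n = n²a₀/Z = 1² × 0.0529 / 5
    = 1 × 0.0529 / 5 = 0.0106 nm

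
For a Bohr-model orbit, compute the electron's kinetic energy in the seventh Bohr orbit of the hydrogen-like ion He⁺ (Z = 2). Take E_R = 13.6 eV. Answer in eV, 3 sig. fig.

1.11 eV

For a Coulomb orbit the virial theorem gives K = −E_n.
E_n = −E_R·Z²/n², so K = E_R·Z²/n² = 13.6 × 2²/7² = 1.11 eV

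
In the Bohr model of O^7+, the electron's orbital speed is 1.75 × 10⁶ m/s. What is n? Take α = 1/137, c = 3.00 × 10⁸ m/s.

10

v_n = Zαc/n ⇒ n = Zαc/v = 8 × 0.00730 × 3.00 × 10⁸ / 1.75 × 10⁶ ≈ 10.01
n = 10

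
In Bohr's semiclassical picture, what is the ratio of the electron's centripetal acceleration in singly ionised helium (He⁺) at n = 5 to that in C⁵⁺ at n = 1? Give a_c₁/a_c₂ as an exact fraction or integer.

1/16875

a_c ∝ Z^3 · n^-4
a_c₁/a_c₂ = (2/6)^3 · (5/1)^-4 = 1/16875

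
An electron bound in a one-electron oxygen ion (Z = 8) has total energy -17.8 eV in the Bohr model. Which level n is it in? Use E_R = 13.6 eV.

E_n = −E_R Z²/n² ⇒ n² = E_R Z²/(−E_n) = 13.6 × 8² / 17.8 ≈ 48.90
n = 7

7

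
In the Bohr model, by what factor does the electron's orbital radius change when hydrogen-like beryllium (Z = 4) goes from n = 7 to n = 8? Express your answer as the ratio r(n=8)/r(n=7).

64/49

r ∝ Z^-1 · n^2; with Z fixed, r ∝ n^2.
r(n=8)/r(n=7) = (8/7)^2 = 64/49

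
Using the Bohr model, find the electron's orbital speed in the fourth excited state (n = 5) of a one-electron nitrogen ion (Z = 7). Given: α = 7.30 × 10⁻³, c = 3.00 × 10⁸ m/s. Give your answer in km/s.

v_n = Zαc/n = 7 × 0.00730 × 3.00 × 10⁸ / 5
    = 3070 km/s

3070 km/s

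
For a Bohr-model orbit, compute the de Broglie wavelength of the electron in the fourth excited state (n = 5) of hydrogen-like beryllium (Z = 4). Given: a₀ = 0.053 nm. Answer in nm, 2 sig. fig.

The Bohr quantisation condition is nλ = 2πr_n.
r_n = n²a₀/Z = 0.33 nm
λ = 2πr_n/n = 2π·0.33/5 = 0.42 nm

0.42 nm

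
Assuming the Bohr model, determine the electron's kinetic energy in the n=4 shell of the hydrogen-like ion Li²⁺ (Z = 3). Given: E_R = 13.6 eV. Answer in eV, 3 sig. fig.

7.65 eV

For a Coulomb orbit the virial theorem gives K = −E_n.
E_n = −E_R·Z²/n², so K = E_R·Z²/n² = 13.6 × 3²/4² = 7.65 eV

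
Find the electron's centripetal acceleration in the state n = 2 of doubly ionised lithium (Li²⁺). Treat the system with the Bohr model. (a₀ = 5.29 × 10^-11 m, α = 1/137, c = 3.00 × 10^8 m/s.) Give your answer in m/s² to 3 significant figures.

1.53 × 10^23 m/s²

r = n²a₀/Z = 7.05 × 10^-11 m, v = Zαc/n = 3.28 × 10^6 m/s
a = v²/r = (3.28 × 10^6)² / 7.05 × 10^-11 = 1.53 × 10^23 m/s²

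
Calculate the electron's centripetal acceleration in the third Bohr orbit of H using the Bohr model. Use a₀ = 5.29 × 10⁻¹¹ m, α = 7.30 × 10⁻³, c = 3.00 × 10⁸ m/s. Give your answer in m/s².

1.12 × 10²¹ m/s²

r = n²a₀/Z = 4.76 × 10⁻¹⁰ m, v = Zαc/n = 7.30 × 10⁵ m/s
a = v²/r = (7.30 × 10⁵)² / 4.76 × 10⁻¹⁰ = 1.12 × 10²¹ m/s²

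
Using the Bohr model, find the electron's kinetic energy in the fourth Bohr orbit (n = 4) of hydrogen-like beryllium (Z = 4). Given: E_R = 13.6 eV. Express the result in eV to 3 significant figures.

For a Coulomb orbit the virial theorem gives K = −E_n.
E_n = −E_R·Z²/n², so K = E_R·Z²/n² = 13.6 × 4²/4² = 13.6 eV

13.6 eV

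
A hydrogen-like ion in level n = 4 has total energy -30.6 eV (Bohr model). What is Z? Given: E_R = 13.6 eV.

E_n = −E_R Z²/n² ⇒ Z² = −E_n n²/E_R = 30.6 × 4² / 13.6 ≈ 36.00
Z = 6

6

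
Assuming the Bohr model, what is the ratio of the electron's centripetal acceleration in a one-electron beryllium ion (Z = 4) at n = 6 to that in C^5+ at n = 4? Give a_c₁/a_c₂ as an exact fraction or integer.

a_c ∝ Z^3 · n^-4
a_c₁/a_c₂ = (4/6)^3 · (6/4)^-4 = 128/2187

128/2187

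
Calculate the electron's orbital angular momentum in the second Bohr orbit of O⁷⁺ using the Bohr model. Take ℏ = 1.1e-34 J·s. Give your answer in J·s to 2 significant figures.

L_n = nℏ = 2 × 1.1e-34 = 2.2e-34 J·s

2.2e-34 J·s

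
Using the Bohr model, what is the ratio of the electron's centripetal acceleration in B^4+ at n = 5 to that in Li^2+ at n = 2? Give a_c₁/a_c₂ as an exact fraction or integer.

a_c ∝ Z^3 · n^-4
a_c₁/a_c₂ = (5/3)^3 · (5/2)^-4 = 16/135

16/135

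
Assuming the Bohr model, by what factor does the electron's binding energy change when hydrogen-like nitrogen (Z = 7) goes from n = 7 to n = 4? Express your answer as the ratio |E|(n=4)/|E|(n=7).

|E| ∝ Z^2 · n^-2; with Z fixed, |E| ∝ n^-2.
|E|(n=4)/|E|(n=7) = (4/7)^-2 = 49/16

49/16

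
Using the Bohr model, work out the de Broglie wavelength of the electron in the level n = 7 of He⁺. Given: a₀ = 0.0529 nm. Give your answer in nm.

The Bohr quantisation condition is nλ = 2πr_n.
r_n = n²a₀/Z = 1.30 nm
λ = 2πr_n/n = 2π·1.30/7 = 1.16 nm

1.16 nm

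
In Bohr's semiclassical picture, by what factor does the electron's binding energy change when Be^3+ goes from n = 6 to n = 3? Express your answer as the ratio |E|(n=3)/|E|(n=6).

4

|E| ∝ Z^2 · n^-2; with Z fixed, |E| ∝ n^-2.
|E|(n=3)/|E|(n=6) = (3/6)^-2 = 4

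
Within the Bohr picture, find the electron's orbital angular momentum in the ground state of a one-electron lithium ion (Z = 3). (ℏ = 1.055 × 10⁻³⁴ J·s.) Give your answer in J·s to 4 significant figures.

L_n = nℏ = 1 × 1.055 × 10⁻³⁴ = 1.055 × 10⁻³⁴ J·s

1.055 × 10⁻³⁴ J·s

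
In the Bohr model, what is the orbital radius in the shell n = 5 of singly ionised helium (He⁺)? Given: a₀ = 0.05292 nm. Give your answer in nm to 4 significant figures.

0.6615 nm

r_n = n²a₀/Z = 5² × 0.05292 / 2
    = 25 × 0.05292 / 2 = 0.6615 nm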